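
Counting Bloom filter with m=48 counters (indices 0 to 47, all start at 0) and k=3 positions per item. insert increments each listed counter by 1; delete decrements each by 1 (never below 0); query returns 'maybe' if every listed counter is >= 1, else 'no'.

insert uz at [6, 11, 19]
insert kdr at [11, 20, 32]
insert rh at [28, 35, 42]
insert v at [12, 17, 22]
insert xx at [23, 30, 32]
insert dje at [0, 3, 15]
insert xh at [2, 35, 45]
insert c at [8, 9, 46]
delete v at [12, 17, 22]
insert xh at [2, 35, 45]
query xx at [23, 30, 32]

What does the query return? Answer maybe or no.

Answer: maybe

Derivation:
Step 1: insert uz at [6, 11, 19] -> counters=[0,0,0,0,0,0,1,0,0,0,0,1,0,0,0,0,0,0,0,1,0,0,0,0,0,0,0,0,0,0,0,0,0,0,0,0,0,0,0,0,0,0,0,0,0,0,0,0]
Step 2: insert kdr at [11, 20, 32] -> counters=[0,0,0,0,0,0,1,0,0,0,0,2,0,0,0,0,0,0,0,1,1,0,0,0,0,0,0,0,0,0,0,0,1,0,0,0,0,0,0,0,0,0,0,0,0,0,0,0]
Step 3: insert rh at [28, 35, 42] -> counters=[0,0,0,0,0,0,1,0,0,0,0,2,0,0,0,0,0,0,0,1,1,0,0,0,0,0,0,0,1,0,0,0,1,0,0,1,0,0,0,0,0,0,1,0,0,0,0,0]
Step 4: insert v at [12, 17, 22] -> counters=[0,0,0,0,0,0,1,0,0,0,0,2,1,0,0,0,0,1,0,1,1,0,1,0,0,0,0,0,1,0,0,0,1,0,0,1,0,0,0,0,0,0,1,0,0,0,0,0]
Step 5: insert xx at [23, 30, 32] -> counters=[0,0,0,0,0,0,1,0,0,0,0,2,1,0,0,0,0,1,0,1,1,0,1,1,0,0,0,0,1,0,1,0,2,0,0,1,0,0,0,0,0,0,1,0,0,0,0,0]
Step 6: insert dje at [0, 3, 15] -> counters=[1,0,0,1,0,0,1,0,0,0,0,2,1,0,0,1,0,1,0,1,1,0,1,1,0,0,0,0,1,0,1,0,2,0,0,1,0,0,0,0,0,0,1,0,0,0,0,0]
Step 7: insert xh at [2, 35, 45] -> counters=[1,0,1,1,0,0,1,0,0,0,0,2,1,0,0,1,0,1,0,1,1,0,1,1,0,0,0,0,1,0,1,0,2,0,0,2,0,0,0,0,0,0,1,0,0,1,0,0]
Step 8: insert c at [8, 9, 46] -> counters=[1,0,1,1,0,0,1,0,1,1,0,2,1,0,0,1,0,1,0,1,1,0,1,1,0,0,0,0,1,0,1,0,2,0,0,2,0,0,0,0,0,0,1,0,0,1,1,0]
Step 9: delete v at [12, 17, 22] -> counters=[1,0,1,1,0,0,1,0,1,1,0,2,0,0,0,1,0,0,0,1,1,0,0,1,0,0,0,0,1,0,1,0,2,0,0,2,0,0,0,0,0,0,1,0,0,1,1,0]
Step 10: insert xh at [2, 35, 45] -> counters=[1,0,2,1,0,0,1,0,1,1,0,2,0,0,0,1,0,0,0,1,1,0,0,1,0,0,0,0,1,0,1,0,2,0,0,3,0,0,0,0,0,0,1,0,0,2,1,0]
Query xx: check counters[23]=1 counters[30]=1 counters[32]=2 -> maybe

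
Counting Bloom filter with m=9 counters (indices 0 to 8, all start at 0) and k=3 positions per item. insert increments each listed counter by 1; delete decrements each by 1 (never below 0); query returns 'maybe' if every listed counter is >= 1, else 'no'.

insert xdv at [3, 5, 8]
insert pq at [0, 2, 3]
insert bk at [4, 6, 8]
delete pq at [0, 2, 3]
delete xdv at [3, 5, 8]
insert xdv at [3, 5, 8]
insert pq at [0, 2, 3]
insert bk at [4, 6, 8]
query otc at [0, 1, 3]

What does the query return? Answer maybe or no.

Step 1: insert xdv at [3, 5, 8] -> counters=[0,0,0,1,0,1,0,0,1]
Step 2: insert pq at [0, 2, 3] -> counters=[1,0,1,2,0,1,0,0,1]
Step 3: insert bk at [4, 6, 8] -> counters=[1,0,1,2,1,1,1,0,2]
Step 4: delete pq at [0, 2, 3] -> counters=[0,0,0,1,1,1,1,0,2]
Step 5: delete xdv at [3, 5, 8] -> counters=[0,0,0,0,1,0,1,0,1]
Step 6: insert xdv at [3, 5, 8] -> counters=[0,0,0,1,1,1,1,0,2]
Step 7: insert pq at [0, 2, 3] -> counters=[1,0,1,2,1,1,1,0,2]
Step 8: insert bk at [4, 6, 8] -> counters=[1,0,1,2,2,1,2,0,3]
Query otc: check counters[0]=1 counters[1]=0 counters[3]=2 -> no

Answer: no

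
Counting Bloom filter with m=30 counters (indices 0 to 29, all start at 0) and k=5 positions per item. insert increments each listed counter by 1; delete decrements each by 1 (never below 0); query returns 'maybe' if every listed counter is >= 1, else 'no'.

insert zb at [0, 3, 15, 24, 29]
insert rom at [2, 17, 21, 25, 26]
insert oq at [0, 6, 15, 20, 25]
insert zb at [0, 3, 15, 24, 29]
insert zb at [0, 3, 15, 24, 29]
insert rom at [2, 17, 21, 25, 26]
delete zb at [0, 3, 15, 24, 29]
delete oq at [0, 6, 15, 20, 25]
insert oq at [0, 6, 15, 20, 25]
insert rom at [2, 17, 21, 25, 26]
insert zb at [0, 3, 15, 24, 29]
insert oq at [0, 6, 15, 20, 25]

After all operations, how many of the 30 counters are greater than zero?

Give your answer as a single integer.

Step 1: insert zb at [0, 3, 15, 24, 29] -> counters=[1,0,0,1,0,0,0,0,0,0,0,0,0,0,0,1,0,0,0,0,0,0,0,0,1,0,0,0,0,1]
Step 2: insert rom at [2, 17, 21, 25, 26] -> counters=[1,0,1,1,0,0,0,0,0,0,0,0,0,0,0,1,0,1,0,0,0,1,0,0,1,1,1,0,0,1]
Step 3: insert oq at [0, 6, 15, 20, 25] -> counters=[2,0,1,1,0,0,1,0,0,0,0,0,0,0,0,2,0,1,0,0,1,1,0,0,1,2,1,0,0,1]
Step 4: insert zb at [0, 3, 15, 24, 29] -> counters=[3,0,1,2,0,0,1,0,0,0,0,0,0,0,0,3,0,1,0,0,1,1,0,0,2,2,1,0,0,2]
Step 5: insert zb at [0, 3, 15, 24, 29] -> counters=[4,0,1,3,0,0,1,0,0,0,0,0,0,0,0,4,0,1,0,0,1,1,0,0,3,2,1,0,0,3]
Step 6: insert rom at [2, 17, 21, 25, 26] -> counters=[4,0,2,3,0,0,1,0,0,0,0,0,0,0,0,4,0,2,0,0,1,2,0,0,3,3,2,0,0,3]
Step 7: delete zb at [0, 3, 15, 24, 29] -> counters=[3,0,2,2,0,0,1,0,0,0,0,0,0,0,0,3,0,2,0,0,1,2,0,0,2,3,2,0,0,2]
Step 8: delete oq at [0, 6, 15, 20, 25] -> counters=[2,0,2,2,0,0,0,0,0,0,0,0,0,0,0,2,0,2,0,0,0,2,0,0,2,2,2,0,0,2]
Step 9: insert oq at [0, 6, 15, 20, 25] -> counters=[3,0,2,2,0,0,1,0,0,0,0,0,0,0,0,3,0,2,0,0,1,2,0,0,2,3,2,0,0,2]
Step 10: insert rom at [2, 17, 21, 25, 26] -> counters=[3,0,3,2,0,0,1,0,0,0,0,0,0,0,0,3,0,3,0,0,1,3,0,0,2,4,3,0,0,2]
Step 11: insert zb at [0, 3, 15, 24, 29] -> counters=[4,0,3,3,0,0,1,0,0,0,0,0,0,0,0,4,0,3,0,0,1,3,0,0,3,4,3,0,0,3]
Step 12: insert oq at [0, 6, 15, 20, 25] -> counters=[5,0,3,3,0,0,2,0,0,0,0,0,0,0,0,5,0,3,0,0,2,3,0,0,3,5,3,0,0,3]
Final counters=[5,0,3,3,0,0,2,0,0,0,0,0,0,0,0,5,0,3,0,0,2,3,0,0,3,5,3,0,0,3] -> 12 nonzero

Answer: 12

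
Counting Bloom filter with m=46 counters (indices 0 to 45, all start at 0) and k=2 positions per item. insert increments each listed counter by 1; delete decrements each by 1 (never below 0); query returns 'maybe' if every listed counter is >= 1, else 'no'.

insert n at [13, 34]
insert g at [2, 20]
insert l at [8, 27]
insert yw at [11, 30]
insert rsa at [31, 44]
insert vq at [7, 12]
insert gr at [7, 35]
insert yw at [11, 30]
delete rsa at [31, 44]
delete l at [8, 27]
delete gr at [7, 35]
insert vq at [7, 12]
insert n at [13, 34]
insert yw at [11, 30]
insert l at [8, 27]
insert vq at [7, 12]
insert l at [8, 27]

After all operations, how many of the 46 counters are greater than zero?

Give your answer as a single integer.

Step 1: insert n at [13, 34] -> counters=[0,0,0,0,0,0,0,0,0,0,0,0,0,1,0,0,0,0,0,0,0,0,0,0,0,0,0,0,0,0,0,0,0,0,1,0,0,0,0,0,0,0,0,0,0,0]
Step 2: insert g at [2, 20] -> counters=[0,0,1,0,0,0,0,0,0,0,0,0,0,1,0,0,0,0,0,0,1,0,0,0,0,0,0,0,0,0,0,0,0,0,1,0,0,0,0,0,0,0,0,0,0,0]
Step 3: insert l at [8, 27] -> counters=[0,0,1,0,0,0,0,0,1,0,0,0,0,1,0,0,0,0,0,0,1,0,0,0,0,0,0,1,0,0,0,0,0,0,1,0,0,0,0,0,0,0,0,0,0,0]
Step 4: insert yw at [11, 30] -> counters=[0,0,1,0,0,0,0,0,1,0,0,1,0,1,0,0,0,0,0,0,1,0,0,0,0,0,0,1,0,0,1,0,0,0,1,0,0,0,0,0,0,0,0,0,0,0]
Step 5: insert rsa at [31, 44] -> counters=[0,0,1,0,0,0,0,0,1,0,0,1,0,1,0,0,0,0,0,0,1,0,0,0,0,0,0,1,0,0,1,1,0,0,1,0,0,0,0,0,0,0,0,0,1,0]
Step 6: insert vq at [7, 12] -> counters=[0,0,1,0,0,0,0,1,1,0,0,1,1,1,0,0,0,0,0,0,1,0,0,0,0,0,0,1,0,0,1,1,0,0,1,0,0,0,0,0,0,0,0,0,1,0]
Step 7: insert gr at [7, 35] -> counters=[0,0,1,0,0,0,0,2,1,0,0,1,1,1,0,0,0,0,0,0,1,0,0,0,0,0,0,1,0,0,1,1,0,0,1,1,0,0,0,0,0,0,0,0,1,0]
Step 8: insert yw at [11, 30] -> counters=[0,0,1,0,0,0,0,2,1,0,0,2,1,1,0,0,0,0,0,0,1,0,0,0,0,0,0,1,0,0,2,1,0,0,1,1,0,0,0,0,0,0,0,0,1,0]
Step 9: delete rsa at [31, 44] -> counters=[0,0,1,0,0,0,0,2,1,0,0,2,1,1,0,0,0,0,0,0,1,0,0,0,0,0,0,1,0,0,2,0,0,0,1,1,0,0,0,0,0,0,0,0,0,0]
Step 10: delete l at [8, 27] -> counters=[0,0,1,0,0,0,0,2,0,0,0,2,1,1,0,0,0,0,0,0,1,0,0,0,0,0,0,0,0,0,2,0,0,0,1,1,0,0,0,0,0,0,0,0,0,0]
Step 11: delete gr at [7, 35] -> counters=[0,0,1,0,0,0,0,1,0,0,0,2,1,1,0,0,0,0,0,0,1,0,0,0,0,0,0,0,0,0,2,0,0,0,1,0,0,0,0,0,0,0,0,0,0,0]
Step 12: insert vq at [7, 12] -> counters=[0,0,1,0,0,0,0,2,0,0,0,2,2,1,0,0,0,0,0,0,1,0,0,0,0,0,0,0,0,0,2,0,0,0,1,0,0,0,0,0,0,0,0,0,0,0]
Step 13: insert n at [13, 34] -> counters=[0,0,1,0,0,0,0,2,0,0,0,2,2,2,0,0,0,0,0,0,1,0,0,0,0,0,0,0,0,0,2,0,0,0,2,0,0,0,0,0,0,0,0,0,0,0]
Step 14: insert yw at [11, 30] -> counters=[0,0,1,0,0,0,0,2,0,0,0,3,2,2,0,0,0,0,0,0,1,0,0,0,0,0,0,0,0,0,3,0,0,0,2,0,0,0,0,0,0,0,0,0,0,0]
Step 15: insert l at [8, 27] -> counters=[0,0,1,0,0,0,0,2,1,0,0,3,2,2,0,0,0,0,0,0,1,0,0,0,0,0,0,1,0,0,3,0,0,0,2,0,0,0,0,0,0,0,0,0,0,0]
Step 16: insert vq at [7, 12] -> counters=[0,0,1,0,0,0,0,3,1,0,0,3,3,2,0,0,0,0,0,0,1,0,0,0,0,0,0,1,0,0,3,0,0,0,2,0,0,0,0,0,0,0,0,0,0,0]
Step 17: insert l at [8, 27] -> counters=[0,0,1,0,0,0,0,3,2,0,0,3,3,2,0,0,0,0,0,0,1,0,0,0,0,0,0,2,0,0,3,0,0,0,2,0,0,0,0,0,0,0,0,0,0,0]
Final counters=[0,0,1,0,0,0,0,3,2,0,0,3,3,2,0,0,0,0,0,0,1,0,0,0,0,0,0,2,0,0,3,0,0,0,2,0,0,0,0,0,0,0,0,0,0,0] -> 10 nonzero

Answer: 10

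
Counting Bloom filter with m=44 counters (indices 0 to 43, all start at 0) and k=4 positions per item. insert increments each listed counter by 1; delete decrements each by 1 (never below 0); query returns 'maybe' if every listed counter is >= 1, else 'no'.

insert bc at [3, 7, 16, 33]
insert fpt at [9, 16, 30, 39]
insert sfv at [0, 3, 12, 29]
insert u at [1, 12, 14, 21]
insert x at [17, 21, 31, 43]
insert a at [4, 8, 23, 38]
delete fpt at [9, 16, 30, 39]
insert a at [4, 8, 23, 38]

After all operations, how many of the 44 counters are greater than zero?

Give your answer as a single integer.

Step 1: insert bc at [3, 7, 16, 33] -> counters=[0,0,0,1,0,0,0,1,0,0,0,0,0,0,0,0,1,0,0,0,0,0,0,0,0,0,0,0,0,0,0,0,0,1,0,0,0,0,0,0,0,0,0,0]
Step 2: insert fpt at [9, 16, 30, 39] -> counters=[0,0,0,1,0,0,0,1,0,1,0,0,0,0,0,0,2,0,0,0,0,0,0,0,0,0,0,0,0,0,1,0,0,1,0,0,0,0,0,1,0,0,0,0]
Step 3: insert sfv at [0, 3, 12, 29] -> counters=[1,0,0,2,0,0,0,1,0,1,0,0,1,0,0,0,2,0,0,0,0,0,0,0,0,0,0,0,0,1,1,0,0,1,0,0,0,0,0,1,0,0,0,0]
Step 4: insert u at [1, 12, 14, 21] -> counters=[1,1,0,2,0,0,0,1,0,1,0,0,2,0,1,0,2,0,0,0,0,1,0,0,0,0,0,0,0,1,1,0,0,1,0,0,0,0,0,1,0,0,0,0]
Step 5: insert x at [17, 21, 31, 43] -> counters=[1,1,0,2,0,0,0,1,0,1,0,0,2,0,1,0,2,1,0,0,0,2,0,0,0,0,0,0,0,1,1,1,0,1,0,0,0,0,0,1,0,0,0,1]
Step 6: insert a at [4, 8, 23, 38] -> counters=[1,1,0,2,1,0,0,1,1,1,0,0,2,0,1,0,2,1,0,0,0,2,0,1,0,0,0,0,0,1,1,1,0,1,0,0,0,0,1,1,0,0,0,1]
Step 7: delete fpt at [9, 16, 30, 39] -> counters=[1,1,0,2,1,0,0,1,1,0,0,0,2,0,1,0,1,1,0,0,0,2,0,1,0,0,0,0,0,1,0,1,0,1,0,0,0,0,1,0,0,0,0,1]
Step 8: insert a at [4, 8, 23, 38] -> counters=[1,1,0,2,2,0,0,1,2,0,0,0,2,0,1,0,1,1,0,0,0,2,0,2,0,0,0,0,0,1,0,1,0,1,0,0,0,0,2,0,0,0,0,1]
Final counters=[1,1,0,2,2,0,0,1,2,0,0,0,2,0,1,0,1,1,0,0,0,2,0,2,0,0,0,0,0,1,0,1,0,1,0,0,0,0,2,0,0,0,0,1] -> 17 nonzero

Answer: 17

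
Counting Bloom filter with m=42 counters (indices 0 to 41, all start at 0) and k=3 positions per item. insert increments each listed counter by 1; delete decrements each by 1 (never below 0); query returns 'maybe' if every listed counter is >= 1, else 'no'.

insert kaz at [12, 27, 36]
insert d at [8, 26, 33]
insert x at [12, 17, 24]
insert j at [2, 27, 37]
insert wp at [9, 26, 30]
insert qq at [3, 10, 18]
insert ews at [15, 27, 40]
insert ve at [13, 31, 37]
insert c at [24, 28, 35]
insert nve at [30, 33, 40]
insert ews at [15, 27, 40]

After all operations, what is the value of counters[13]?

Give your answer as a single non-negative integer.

Answer: 1

Derivation:
Step 1: insert kaz at [12, 27, 36] -> counters=[0,0,0,0,0,0,0,0,0,0,0,0,1,0,0,0,0,0,0,0,0,0,0,0,0,0,0,1,0,0,0,0,0,0,0,0,1,0,0,0,0,0]
Step 2: insert d at [8, 26, 33] -> counters=[0,0,0,0,0,0,0,0,1,0,0,0,1,0,0,0,0,0,0,0,0,0,0,0,0,0,1,1,0,0,0,0,0,1,0,0,1,0,0,0,0,0]
Step 3: insert x at [12, 17, 24] -> counters=[0,0,0,0,0,0,0,0,1,0,0,0,2,0,0,0,0,1,0,0,0,0,0,0,1,0,1,1,0,0,0,0,0,1,0,0,1,0,0,0,0,0]
Step 4: insert j at [2, 27, 37] -> counters=[0,0,1,0,0,0,0,0,1,0,0,0,2,0,0,0,0,1,0,0,0,0,0,0,1,0,1,2,0,0,0,0,0,1,0,0,1,1,0,0,0,0]
Step 5: insert wp at [9, 26, 30] -> counters=[0,0,1,0,0,0,0,0,1,1,0,0,2,0,0,0,0,1,0,0,0,0,0,0,1,0,2,2,0,0,1,0,0,1,0,0,1,1,0,0,0,0]
Step 6: insert qq at [3, 10, 18] -> counters=[0,0,1,1,0,0,0,0,1,1,1,0,2,0,0,0,0,1,1,0,0,0,0,0,1,0,2,2,0,0,1,0,0,1,0,0,1,1,0,0,0,0]
Step 7: insert ews at [15, 27, 40] -> counters=[0,0,1,1,0,0,0,0,1,1,1,0,2,0,0,1,0,1,1,0,0,0,0,0,1,0,2,3,0,0,1,0,0,1,0,0,1,1,0,0,1,0]
Step 8: insert ve at [13, 31, 37] -> counters=[0,0,1,1,0,0,0,0,1,1,1,0,2,1,0,1,0,1,1,0,0,0,0,0,1,0,2,3,0,0,1,1,0,1,0,0,1,2,0,0,1,0]
Step 9: insert c at [24, 28, 35] -> counters=[0,0,1,1,0,0,0,0,1,1,1,0,2,1,0,1,0,1,1,0,0,0,0,0,2,0,2,3,1,0,1,1,0,1,0,1,1,2,0,0,1,0]
Step 10: insert nve at [30, 33, 40] -> counters=[0,0,1,1,0,0,0,0,1,1,1,0,2,1,0,1,0,1,1,0,0,0,0,0,2,0,2,3,1,0,2,1,0,2,0,1,1,2,0,0,2,0]
Step 11: insert ews at [15, 27, 40] -> counters=[0,0,1,1,0,0,0,0,1,1,1,0,2,1,0,2,0,1,1,0,0,0,0,0,2,0,2,4,1,0,2,1,0,2,0,1,1,2,0,0,3,0]
Final counters=[0,0,1,1,0,0,0,0,1,1,1,0,2,1,0,2,0,1,1,0,0,0,0,0,2,0,2,4,1,0,2,1,0,2,0,1,1,2,0,0,3,0] -> counters[13]=1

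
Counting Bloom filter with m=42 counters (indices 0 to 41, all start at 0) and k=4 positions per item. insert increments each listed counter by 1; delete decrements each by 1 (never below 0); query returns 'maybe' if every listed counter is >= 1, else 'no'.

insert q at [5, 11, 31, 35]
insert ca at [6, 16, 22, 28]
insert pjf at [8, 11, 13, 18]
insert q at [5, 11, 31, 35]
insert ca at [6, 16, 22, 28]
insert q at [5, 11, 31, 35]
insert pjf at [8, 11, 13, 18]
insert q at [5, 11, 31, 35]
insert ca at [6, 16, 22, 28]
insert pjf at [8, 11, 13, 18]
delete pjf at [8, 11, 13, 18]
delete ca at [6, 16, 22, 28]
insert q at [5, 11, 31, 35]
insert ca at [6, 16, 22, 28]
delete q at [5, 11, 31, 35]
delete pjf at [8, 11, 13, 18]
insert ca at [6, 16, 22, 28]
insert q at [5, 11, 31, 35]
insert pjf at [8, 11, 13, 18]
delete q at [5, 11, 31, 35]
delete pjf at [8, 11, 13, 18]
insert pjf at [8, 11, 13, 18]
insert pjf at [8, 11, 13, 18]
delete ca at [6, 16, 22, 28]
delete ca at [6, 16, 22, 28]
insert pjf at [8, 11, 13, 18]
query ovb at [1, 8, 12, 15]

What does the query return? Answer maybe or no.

Step 1: insert q at [5, 11, 31, 35] -> counters=[0,0,0,0,0,1,0,0,0,0,0,1,0,0,0,0,0,0,0,0,0,0,0,0,0,0,0,0,0,0,0,1,0,0,0,1,0,0,0,0,0,0]
Step 2: insert ca at [6, 16, 22, 28] -> counters=[0,0,0,0,0,1,1,0,0,0,0,1,0,0,0,0,1,0,0,0,0,0,1,0,0,0,0,0,1,0,0,1,0,0,0,1,0,0,0,0,0,0]
Step 3: insert pjf at [8, 11, 13, 18] -> counters=[0,0,0,0,0,1,1,0,1,0,0,2,0,1,0,0,1,0,1,0,0,0,1,0,0,0,0,0,1,0,0,1,0,0,0,1,0,0,0,0,0,0]
Step 4: insert q at [5, 11, 31, 35] -> counters=[0,0,0,0,0,2,1,0,1,0,0,3,0,1,0,0,1,0,1,0,0,0,1,0,0,0,0,0,1,0,0,2,0,0,0,2,0,0,0,0,0,0]
Step 5: insert ca at [6, 16, 22, 28] -> counters=[0,0,0,0,0,2,2,0,1,0,0,3,0,1,0,0,2,0,1,0,0,0,2,0,0,0,0,0,2,0,0,2,0,0,0,2,0,0,0,0,0,0]
Step 6: insert q at [5, 11, 31, 35] -> counters=[0,0,0,0,0,3,2,0,1,0,0,4,0,1,0,0,2,0,1,0,0,0,2,0,0,0,0,0,2,0,0,3,0,0,0,3,0,0,0,0,0,0]
Step 7: insert pjf at [8, 11, 13, 18] -> counters=[0,0,0,0,0,3,2,0,2,0,0,5,0,2,0,0,2,0,2,0,0,0,2,0,0,0,0,0,2,0,0,3,0,0,0,3,0,0,0,0,0,0]
Step 8: insert q at [5, 11, 31, 35] -> counters=[0,0,0,0,0,4,2,0,2,0,0,6,0,2,0,0,2,0,2,0,0,0,2,0,0,0,0,0,2,0,0,4,0,0,0,4,0,0,0,0,0,0]
Step 9: insert ca at [6, 16, 22, 28] -> counters=[0,0,0,0,0,4,3,0,2,0,0,6,0,2,0,0,3,0,2,0,0,0,3,0,0,0,0,0,3,0,0,4,0,0,0,4,0,0,0,0,0,0]
Step 10: insert pjf at [8, 11, 13, 18] -> counters=[0,0,0,0,0,4,3,0,3,0,0,7,0,3,0,0,3,0,3,0,0,0,3,0,0,0,0,0,3,0,0,4,0,0,0,4,0,0,0,0,0,0]
Step 11: delete pjf at [8, 11, 13, 18] -> counters=[0,0,0,0,0,4,3,0,2,0,0,6,0,2,0,0,3,0,2,0,0,0,3,0,0,0,0,0,3,0,0,4,0,0,0,4,0,0,0,0,0,0]
Step 12: delete ca at [6, 16, 22, 28] -> counters=[0,0,0,0,0,4,2,0,2,0,0,6,0,2,0,0,2,0,2,0,0,0,2,0,0,0,0,0,2,0,0,4,0,0,0,4,0,0,0,0,0,0]
Step 13: insert q at [5, 11, 31, 35] -> counters=[0,0,0,0,0,5,2,0,2,0,0,7,0,2,0,0,2,0,2,0,0,0,2,0,0,0,0,0,2,0,0,5,0,0,0,5,0,0,0,0,0,0]
Step 14: insert ca at [6, 16, 22, 28] -> counters=[0,0,0,0,0,5,3,0,2,0,0,7,0,2,0,0,3,0,2,0,0,0,3,0,0,0,0,0,3,0,0,5,0,0,0,5,0,0,0,0,0,0]
Step 15: delete q at [5, 11, 31, 35] -> counters=[0,0,0,0,0,4,3,0,2,0,0,6,0,2,0,0,3,0,2,0,0,0,3,0,0,0,0,0,3,0,0,4,0,0,0,4,0,0,0,0,0,0]
Step 16: delete pjf at [8, 11, 13, 18] -> counters=[0,0,0,0,0,4,3,0,1,0,0,5,0,1,0,0,3,0,1,0,0,0,3,0,0,0,0,0,3,0,0,4,0,0,0,4,0,0,0,0,0,0]
Step 17: insert ca at [6, 16, 22, 28] -> counters=[0,0,0,0,0,4,4,0,1,0,0,5,0,1,0,0,4,0,1,0,0,0,4,0,0,0,0,0,4,0,0,4,0,0,0,4,0,0,0,0,0,0]
Step 18: insert q at [5, 11, 31, 35] -> counters=[0,0,0,0,0,5,4,0,1,0,0,6,0,1,0,0,4,0,1,0,0,0,4,0,0,0,0,0,4,0,0,5,0,0,0,5,0,0,0,0,0,0]
Step 19: insert pjf at [8, 11, 13, 18] -> counters=[0,0,0,0,0,5,4,0,2,0,0,7,0,2,0,0,4,0,2,0,0,0,4,0,0,0,0,0,4,0,0,5,0,0,0,5,0,0,0,0,0,0]
Step 20: delete q at [5, 11, 31, 35] -> counters=[0,0,0,0,0,4,4,0,2,0,0,6,0,2,0,0,4,0,2,0,0,0,4,0,0,0,0,0,4,0,0,4,0,0,0,4,0,0,0,0,0,0]
Step 21: delete pjf at [8, 11, 13, 18] -> counters=[0,0,0,0,0,4,4,0,1,0,0,5,0,1,0,0,4,0,1,0,0,0,4,0,0,0,0,0,4,0,0,4,0,0,0,4,0,0,0,0,0,0]
Step 22: insert pjf at [8, 11, 13, 18] -> counters=[0,0,0,0,0,4,4,0,2,0,0,6,0,2,0,0,4,0,2,0,0,0,4,0,0,0,0,0,4,0,0,4,0,0,0,4,0,0,0,0,0,0]
Step 23: insert pjf at [8, 11, 13, 18] -> counters=[0,0,0,0,0,4,4,0,3,0,0,7,0,3,0,0,4,0,3,0,0,0,4,0,0,0,0,0,4,0,0,4,0,0,0,4,0,0,0,0,0,0]
Step 24: delete ca at [6, 16, 22, 28] -> counters=[0,0,0,0,0,4,3,0,3,0,0,7,0,3,0,0,3,0,3,0,0,0,3,0,0,0,0,0,3,0,0,4,0,0,0,4,0,0,0,0,0,0]
Step 25: delete ca at [6, 16, 22, 28] -> counters=[0,0,0,0,0,4,2,0,3,0,0,7,0,3,0,0,2,0,3,0,0,0,2,0,0,0,0,0,2,0,0,4,0,0,0,4,0,0,0,0,0,0]
Step 26: insert pjf at [8, 11, 13, 18] -> counters=[0,0,0,0,0,4,2,0,4,0,0,8,0,4,0,0,2,0,4,0,0,0,2,0,0,0,0,0,2,0,0,4,0,0,0,4,0,0,0,0,0,0]
Query ovb: check counters[1]=0 counters[8]=4 counters[12]=0 counters[15]=0 -> no

Answer: no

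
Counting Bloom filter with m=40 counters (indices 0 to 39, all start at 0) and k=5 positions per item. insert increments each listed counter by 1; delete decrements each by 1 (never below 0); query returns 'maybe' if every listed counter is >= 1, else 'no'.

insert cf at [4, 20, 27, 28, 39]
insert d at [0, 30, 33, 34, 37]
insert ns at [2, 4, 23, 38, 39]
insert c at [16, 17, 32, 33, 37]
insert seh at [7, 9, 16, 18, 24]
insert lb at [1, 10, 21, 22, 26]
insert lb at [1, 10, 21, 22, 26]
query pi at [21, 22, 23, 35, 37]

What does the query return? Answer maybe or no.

Answer: no

Derivation:
Step 1: insert cf at [4, 20, 27, 28, 39] -> counters=[0,0,0,0,1,0,0,0,0,0,0,0,0,0,0,0,0,0,0,0,1,0,0,0,0,0,0,1,1,0,0,0,0,0,0,0,0,0,0,1]
Step 2: insert d at [0, 30, 33, 34, 37] -> counters=[1,0,0,0,1,0,0,0,0,0,0,0,0,0,0,0,0,0,0,0,1,0,0,0,0,0,0,1,1,0,1,0,0,1,1,0,0,1,0,1]
Step 3: insert ns at [2, 4, 23, 38, 39] -> counters=[1,0,1,0,2,0,0,0,0,0,0,0,0,0,0,0,0,0,0,0,1,0,0,1,0,0,0,1,1,0,1,0,0,1,1,0,0,1,1,2]
Step 4: insert c at [16, 17, 32, 33, 37] -> counters=[1,0,1,0,2,0,0,0,0,0,0,0,0,0,0,0,1,1,0,0,1,0,0,1,0,0,0,1,1,0,1,0,1,2,1,0,0,2,1,2]
Step 5: insert seh at [7, 9, 16, 18, 24] -> counters=[1,0,1,0,2,0,0,1,0,1,0,0,0,0,0,0,2,1,1,0,1,0,0,1,1,0,0,1,1,0,1,0,1,2,1,0,0,2,1,2]
Step 6: insert lb at [1, 10, 21, 22, 26] -> counters=[1,1,1,0,2,0,0,1,0,1,1,0,0,0,0,0,2,1,1,0,1,1,1,1,1,0,1,1,1,0,1,0,1,2,1,0,0,2,1,2]
Step 7: insert lb at [1, 10, 21, 22, 26] -> counters=[1,2,1,0,2,0,0,1,0,1,2,0,0,0,0,0,2,1,1,0,1,2,2,1,1,0,2,1,1,0,1,0,1,2,1,0,0,2,1,2]
Query pi: check counters[21]=2 counters[22]=2 counters[23]=1 counters[35]=0 counters[37]=2 -> no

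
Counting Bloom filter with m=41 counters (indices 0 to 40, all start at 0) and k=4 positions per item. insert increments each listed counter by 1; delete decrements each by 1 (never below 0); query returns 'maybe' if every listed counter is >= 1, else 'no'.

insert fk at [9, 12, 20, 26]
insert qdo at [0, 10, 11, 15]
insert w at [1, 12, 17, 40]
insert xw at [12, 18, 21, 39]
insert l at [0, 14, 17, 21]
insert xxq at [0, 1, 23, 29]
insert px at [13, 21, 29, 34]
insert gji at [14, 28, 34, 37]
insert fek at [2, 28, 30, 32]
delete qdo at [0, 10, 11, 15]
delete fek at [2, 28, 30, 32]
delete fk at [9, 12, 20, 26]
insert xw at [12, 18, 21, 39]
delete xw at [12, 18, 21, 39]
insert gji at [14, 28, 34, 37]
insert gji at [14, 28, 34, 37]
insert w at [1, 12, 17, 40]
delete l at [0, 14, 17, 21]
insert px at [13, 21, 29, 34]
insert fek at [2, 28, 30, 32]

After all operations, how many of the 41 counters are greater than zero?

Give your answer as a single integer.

Answer: 18

Derivation:
Step 1: insert fk at [9, 12, 20, 26] -> counters=[0,0,0,0,0,0,0,0,0,1,0,0,1,0,0,0,0,0,0,0,1,0,0,0,0,0,1,0,0,0,0,0,0,0,0,0,0,0,0,0,0]
Step 2: insert qdo at [0, 10, 11, 15] -> counters=[1,0,0,0,0,0,0,0,0,1,1,1,1,0,0,1,0,0,0,0,1,0,0,0,0,0,1,0,0,0,0,0,0,0,0,0,0,0,0,0,0]
Step 3: insert w at [1, 12, 17, 40] -> counters=[1,1,0,0,0,0,0,0,0,1,1,1,2,0,0,1,0,1,0,0,1,0,0,0,0,0,1,0,0,0,0,0,0,0,0,0,0,0,0,0,1]
Step 4: insert xw at [12, 18, 21, 39] -> counters=[1,1,0,0,0,0,0,0,0,1,1,1,3,0,0,1,0,1,1,0,1,1,0,0,0,0,1,0,0,0,0,0,0,0,0,0,0,0,0,1,1]
Step 5: insert l at [0, 14, 17, 21] -> counters=[2,1,0,0,0,0,0,0,0,1,1,1,3,0,1,1,0,2,1,0,1,2,0,0,0,0,1,0,0,0,0,0,0,0,0,0,0,0,0,1,1]
Step 6: insert xxq at [0, 1, 23, 29] -> counters=[3,2,0,0,0,0,0,0,0,1,1,1,3,0,1,1,0,2,1,0,1,2,0,1,0,0,1,0,0,1,0,0,0,0,0,0,0,0,0,1,1]
Step 7: insert px at [13, 21, 29, 34] -> counters=[3,2,0,0,0,0,0,0,0,1,1,1,3,1,1,1,0,2,1,0,1,3,0,1,0,0,1,0,0,2,0,0,0,0,1,0,0,0,0,1,1]
Step 8: insert gji at [14, 28, 34, 37] -> counters=[3,2,0,0,0,0,0,0,0,1,1,1,3,1,2,1,0,2,1,0,1,3,0,1,0,0,1,0,1,2,0,0,0,0,2,0,0,1,0,1,1]
Step 9: insert fek at [2, 28, 30, 32] -> counters=[3,2,1,0,0,0,0,0,0,1,1,1,3,1,2,1,0,2,1,0,1,3,0,1,0,0,1,0,2,2,1,0,1,0,2,0,0,1,0,1,1]
Step 10: delete qdo at [0, 10, 11, 15] -> counters=[2,2,1,0,0,0,0,0,0,1,0,0,3,1,2,0,0,2,1,0,1,3,0,1,0,0,1,0,2,2,1,0,1,0,2,0,0,1,0,1,1]
Step 11: delete fek at [2, 28, 30, 32] -> counters=[2,2,0,0,0,0,0,0,0,1,0,0,3,1,2,0,0,2,1,0,1,3,0,1,0,0,1,0,1,2,0,0,0,0,2,0,0,1,0,1,1]
Step 12: delete fk at [9, 12, 20, 26] -> counters=[2,2,0,0,0,0,0,0,0,0,0,0,2,1,2,0,0,2,1,0,0,3,0,1,0,0,0,0,1,2,0,0,0,0,2,0,0,1,0,1,1]
Step 13: insert xw at [12, 18, 21, 39] -> counters=[2,2,0,0,0,0,0,0,0,0,0,0,3,1,2,0,0,2,2,0,0,4,0,1,0,0,0,0,1,2,0,0,0,0,2,0,0,1,0,2,1]
Step 14: delete xw at [12, 18, 21, 39] -> counters=[2,2,0,0,0,0,0,0,0,0,0,0,2,1,2,0,0,2,1,0,0,3,0,1,0,0,0,0,1,2,0,0,0,0,2,0,0,1,0,1,1]
Step 15: insert gji at [14, 28, 34, 37] -> counters=[2,2,0,0,0,0,0,0,0,0,0,0,2,1,3,0,0,2,1,0,0,3,0,1,0,0,0,0,2,2,0,0,0,0,3,0,0,2,0,1,1]
Step 16: insert gji at [14, 28, 34, 37] -> counters=[2,2,0,0,0,0,0,0,0,0,0,0,2,1,4,0,0,2,1,0,0,3,0,1,0,0,0,0,3,2,0,0,0,0,4,0,0,3,0,1,1]
Step 17: insert w at [1, 12, 17, 40] -> counters=[2,3,0,0,0,0,0,0,0,0,0,0,3,1,4,0,0,3,1,0,0,3,0,1,0,0,0,0,3,2,0,0,0,0,4,0,0,3,0,1,2]
Step 18: delete l at [0, 14, 17, 21] -> counters=[1,3,0,0,0,0,0,0,0,0,0,0,3,1,3,0,0,2,1,0,0,2,0,1,0,0,0,0,3,2,0,0,0,0,4,0,0,3,0,1,2]
Step 19: insert px at [13, 21, 29, 34] -> counters=[1,3,0,0,0,0,0,0,0,0,0,0,3,2,3,0,0,2,1,0,0,3,0,1,0,0,0,0,3,3,0,0,0,0,5,0,0,3,0,1,2]
Step 20: insert fek at [2, 28, 30, 32] -> counters=[1,3,1,0,0,0,0,0,0,0,0,0,3,2,3,0,0,2,1,0,0,3,0,1,0,0,0,0,4,3,1,0,1,0,5,0,0,3,0,1,2]
Final counters=[1,3,1,0,0,0,0,0,0,0,0,0,3,2,3,0,0,2,1,0,0,3,0,1,0,0,0,0,4,3,1,0,1,0,5,0,0,3,0,1,2] -> 18 nonzero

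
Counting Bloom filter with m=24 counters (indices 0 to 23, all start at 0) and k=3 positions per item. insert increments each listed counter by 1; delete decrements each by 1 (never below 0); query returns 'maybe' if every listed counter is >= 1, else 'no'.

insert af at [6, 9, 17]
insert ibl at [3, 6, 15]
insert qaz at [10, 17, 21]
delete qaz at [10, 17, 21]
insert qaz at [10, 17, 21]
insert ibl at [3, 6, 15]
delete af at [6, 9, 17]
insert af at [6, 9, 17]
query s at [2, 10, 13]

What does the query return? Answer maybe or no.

Step 1: insert af at [6, 9, 17] -> counters=[0,0,0,0,0,0,1,0,0,1,0,0,0,0,0,0,0,1,0,0,0,0,0,0]
Step 2: insert ibl at [3, 6, 15] -> counters=[0,0,0,1,0,0,2,0,0,1,0,0,0,0,0,1,0,1,0,0,0,0,0,0]
Step 3: insert qaz at [10, 17, 21] -> counters=[0,0,0,1,0,0,2,0,0,1,1,0,0,0,0,1,0,2,0,0,0,1,0,0]
Step 4: delete qaz at [10, 17, 21] -> counters=[0,0,0,1,0,0,2,0,0,1,0,0,0,0,0,1,0,1,0,0,0,0,0,0]
Step 5: insert qaz at [10, 17, 21] -> counters=[0,0,0,1,0,0,2,0,0,1,1,0,0,0,0,1,0,2,0,0,0,1,0,0]
Step 6: insert ibl at [3, 6, 15] -> counters=[0,0,0,2,0,0,3,0,0,1,1,0,0,0,0,2,0,2,0,0,0,1,0,0]
Step 7: delete af at [6, 9, 17] -> counters=[0,0,0,2,0,0,2,0,0,0,1,0,0,0,0,2,0,1,0,0,0,1,0,0]
Step 8: insert af at [6, 9, 17] -> counters=[0,0,0,2,0,0,3,0,0,1,1,0,0,0,0,2,0,2,0,0,0,1,0,0]
Query s: check counters[2]=0 counters[10]=1 counters[13]=0 -> no

Answer: no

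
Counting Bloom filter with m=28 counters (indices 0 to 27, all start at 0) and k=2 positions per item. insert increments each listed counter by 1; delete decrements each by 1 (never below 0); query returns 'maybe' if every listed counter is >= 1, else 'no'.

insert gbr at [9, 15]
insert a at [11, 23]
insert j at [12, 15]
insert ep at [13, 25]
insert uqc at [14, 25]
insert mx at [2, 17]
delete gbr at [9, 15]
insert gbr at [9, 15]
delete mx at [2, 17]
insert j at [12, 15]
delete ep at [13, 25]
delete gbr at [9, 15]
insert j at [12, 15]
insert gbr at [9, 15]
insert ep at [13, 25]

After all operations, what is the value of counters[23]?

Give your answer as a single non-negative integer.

Answer: 1

Derivation:
Step 1: insert gbr at [9, 15] -> counters=[0,0,0,0,0,0,0,0,0,1,0,0,0,0,0,1,0,0,0,0,0,0,0,0,0,0,0,0]
Step 2: insert a at [11, 23] -> counters=[0,0,0,0,0,0,0,0,0,1,0,1,0,0,0,1,0,0,0,0,0,0,0,1,0,0,0,0]
Step 3: insert j at [12, 15] -> counters=[0,0,0,0,0,0,0,0,0,1,0,1,1,0,0,2,0,0,0,0,0,0,0,1,0,0,0,0]
Step 4: insert ep at [13, 25] -> counters=[0,0,0,0,0,0,0,0,0,1,0,1,1,1,0,2,0,0,0,0,0,0,0,1,0,1,0,0]
Step 5: insert uqc at [14, 25] -> counters=[0,0,0,0,0,0,0,0,0,1,0,1,1,1,1,2,0,0,0,0,0,0,0,1,0,2,0,0]
Step 6: insert mx at [2, 17] -> counters=[0,0,1,0,0,0,0,0,0,1,0,1,1,1,1,2,0,1,0,0,0,0,0,1,0,2,0,0]
Step 7: delete gbr at [9, 15] -> counters=[0,0,1,0,0,0,0,0,0,0,0,1,1,1,1,1,0,1,0,0,0,0,0,1,0,2,0,0]
Step 8: insert gbr at [9, 15] -> counters=[0,0,1,0,0,0,0,0,0,1,0,1,1,1,1,2,0,1,0,0,0,0,0,1,0,2,0,0]
Step 9: delete mx at [2, 17] -> counters=[0,0,0,0,0,0,0,0,0,1,0,1,1,1,1,2,0,0,0,0,0,0,0,1,0,2,0,0]
Step 10: insert j at [12, 15] -> counters=[0,0,0,0,0,0,0,0,0,1,0,1,2,1,1,3,0,0,0,0,0,0,0,1,0,2,0,0]
Step 11: delete ep at [13, 25] -> counters=[0,0,0,0,0,0,0,0,0,1,0,1,2,0,1,3,0,0,0,0,0,0,0,1,0,1,0,0]
Step 12: delete gbr at [9, 15] -> counters=[0,0,0,0,0,0,0,0,0,0,0,1,2,0,1,2,0,0,0,0,0,0,0,1,0,1,0,0]
Step 13: insert j at [12, 15] -> counters=[0,0,0,0,0,0,0,0,0,0,0,1,3,0,1,3,0,0,0,0,0,0,0,1,0,1,0,0]
Step 14: insert gbr at [9, 15] -> counters=[0,0,0,0,0,0,0,0,0,1,0,1,3,0,1,4,0,0,0,0,0,0,0,1,0,1,0,0]
Step 15: insert ep at [13, 25] -> counters=[0,0,0,0,0,0,0,0,0,1,0,1,3,1,1,4,0,0,0,0,0,0,0,1,0,2,0,0]
Final counters=[0,0,0,0,0,0,0,0,0,1,0,1,3,1,1,4,0,0,0,0,0,0,0,1,0,2,0,0] -> counters[23]=1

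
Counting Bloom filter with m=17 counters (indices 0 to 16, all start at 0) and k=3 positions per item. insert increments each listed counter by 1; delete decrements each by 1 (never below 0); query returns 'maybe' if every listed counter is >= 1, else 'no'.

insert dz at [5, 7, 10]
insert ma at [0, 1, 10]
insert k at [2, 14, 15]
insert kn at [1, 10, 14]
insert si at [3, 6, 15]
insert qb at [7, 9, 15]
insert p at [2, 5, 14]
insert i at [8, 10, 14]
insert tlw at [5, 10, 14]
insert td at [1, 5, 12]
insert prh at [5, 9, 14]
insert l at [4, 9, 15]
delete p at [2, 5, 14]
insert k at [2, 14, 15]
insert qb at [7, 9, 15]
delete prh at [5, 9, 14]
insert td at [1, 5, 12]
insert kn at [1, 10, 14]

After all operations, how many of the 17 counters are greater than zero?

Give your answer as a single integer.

Answer: 14

Derivation:
Step 1: insert dz at [5, 7, 10] -> counters=[0,0,0,0,0,1,0,1,0,0,1,0,0,0,0,0,0]
Step 2: insert ma at [0, 1, 10] -> counters=[1,1,0,0,0,1,0,1,0,0,2,0,0,0,0,0,0]
Step 3: insert k at [2, 14, 15] -> counters=[1,1,1,0,0,1,0,1,0,0,2,0,0,0,1,1,0]
Step 4: insert kn at [1, 10, 14] -> counters=[1,2,1,0,0,1,0,1,0,0,3,0,0,0,2,1,0]
Step 5: insert si at [3, 6, 15] -> counters=[1,2,1,1,0,1,1,1,0,0,3,0,0,0,2,2,0]
Step 6: insert qb at [7, 9, 15] -> counters=[1,2,1,1,0,1,1,2,0,1,3,0,0,0,2,3,0]
Step 7: insert p at [2, 5, 14] -> counters=[1,2,2,1,0,2,1,2,0,1,3,0,0,0,3,3,0]
Step 8: insert i at [8, 10, 14] -> counters=[1,2,2,1,0,2,1,2,1,1,4,0,0,0,4,3,0]
Step 9: insert tlw at [5, 10, 14] -> counters=[1,2,2,1,0,3,1,2,1,1,5,0,0,0,5,3,0]
Step 10: insert td at [1, 5, 12] -> counters=[1,3,2,1,0,4,1,2,1,1,5,0,1,0,5,3,0]
Step 11: insert prh at [5, 9, 14] -> counters=[1,3,2,1,0,5,1,2,1,2,5,0,1,0,6,3,0]
Step 12: insert l at [4, 9, 15] -> counters=[1,3,2,1,1,5,1,2,1,3,5,0,1,0,6,4,0]
Step 13: delete p at [2, 5, 14] -> counters=[1,3,1,1,1,4,1,2,1,3,5,0,1,0,5,4,0]
Step 14: insert k at [2, 14, 15] -> counters=[1,3,2,1,1,4,1,2,1,3,5,0,1,0,6,5,0]
Step 15: insert qb at [7, 9, 15] -> counters=[1,3,2,1,1,4,1,3,1,4,5,0,1,0,6,6,0]
Step 16: delete prh at [5, 9, 14] -> counters=[1,3,2,1,1,3,1,3,1,3,5,0,1,0,5,6,0]
Step 17: insert td at [1, 5, 12] -> counters=[1,4,2,1,1,4,1,3,1,3,5,0,2,0,5,6,0]
Step 18: insert kn at [1, 10, 14] -> counters=[1,5,2,1,1,4,1,3,1,3,6,0,2,0,6,6,0]
Final counters=[1,5,2,1,1,4,1,3,1,3,6,0,2,0,6,6,0] -> 14 nonzero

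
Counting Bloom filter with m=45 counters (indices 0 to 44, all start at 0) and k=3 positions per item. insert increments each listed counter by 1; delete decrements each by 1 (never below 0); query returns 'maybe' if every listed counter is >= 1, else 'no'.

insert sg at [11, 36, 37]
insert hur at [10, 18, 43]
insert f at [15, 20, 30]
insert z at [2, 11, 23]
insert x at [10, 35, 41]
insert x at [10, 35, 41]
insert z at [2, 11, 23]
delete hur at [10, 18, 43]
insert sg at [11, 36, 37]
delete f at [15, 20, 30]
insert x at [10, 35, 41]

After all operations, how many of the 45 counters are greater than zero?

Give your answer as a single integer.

Step 1: insert sg at [11, 36, 37] -> counters=[0,0,0,0,0,0,0,0,0,0,0,1,0,0,0,0,0,0,0,0,0,0,0,0,0,0,0,0,0,0,0,0,0,0,0,0,1,1,0,0,0,0,0,0,0]
Step 2: insert hur at [10, 18, 43] -> counters=[0,0,0,0,0,0,0,0,0,0,1,1,0,0,0,0,0,0,1,0,0,0,0,0,0,0,0,0,0,0,0,0,0,0,0,0,1,1,0,0,0,0,0,1,0]
Step 3: insert f at [15, 20, 30] -> counters=[0,0,0,0,0,0,0,0,0,0,1,1,0,0,0,1,0,0,1,0,1,0,0,0,0,0,0,0,0,0,1,0,0,0,0,0,1,1,0,0,0,0,0,1,0]
Step 4: insert z at [2, 11, 23] -> counters=[0,0,1,0,0,0,0,0,0,0,1,2,0,0,0,1,0,0,1,0,1,0,0,1,0,0,0,0,0,0,1,0,0,0,0,0,1,1,0,0,0,0,0,1,0]
Step 5: insert x at [10, 35, 41] -> counters=[0,0,1,0,0,0,0,0,0,0,2,2,0,0,0,1,0,0,1,0,1,0,0,1,0,0,0,0,0,0,1,0,0,0,0,1,1,1,0,0,0,1,0,1,0]
Step 6: insert x at [10, 35, 41] -> counters=[0,0,1,0,0,0,0,0,0,0,3,2,0,0,0,1,0,0,1,0,1,0,0,1,0,0,0,0,0,0,1,0,0,0,0,2,1,1,0,0,0,2,0,1,0]
Step 7: insert z at [2, 11, 23] -> counters=[0,0,2,0,0,0,0,0,0,0,3,3,0,0,0,1,0,0,1,0,1,0,0,2,0,0,0,0,0,0,1,0,0,0,0,2,1,1,0,0,0,2,0,1,0]
Step 8: delete hur at [10, 18, 43] -> counters=[0,0,2,0,0,0,0,0,0,0,2,3,0,0,0,1,0,0,0,0,1,0,0,2,0,0,0,0,0,0,1,0,0,0,0,2,1,1,0,0,0,2,0,0,0]
Step 9: insert sg at [11, 36, 37] -> counters=[0,0,2,0,0,0,0,0,0,0,2,4,0,0,0,1,0,0,0,0,1,0,0,2,0,0,0,0,0,0,1,0,0,0,0,2,2,2,0,0,0,2,0,0,0]
Step 10: delete f at [15, 20, 30] -> counters=[0,0,2,0,0,0,0,0,0,0,2,4,0,0,0,0,0,0,0,0,0,0,0,2,0,0,0,0,0,0,0,0,0,0,0,2,2,2,0,0,0,2,0,0,0]
Step 11: insert x at [10, 35, 41] -> counters=[0,0,2,0,0,0,0,0,0,0,3,4,0,0,0,0,0,0,0,0,0,0,0,2,0,0,0,0,0,0,0,0,0,0,0,3,2,2,0,0,0,3,0,0,0]
Final counters=[0,0,2,0,0,0,0,0,0,0,3,4,0,0,0,0,0,0,0,0,0,0,0,2,0,0,0,0,0,0,0,0,0,0,0,3,2,2,0,0,0,3,0,0,0] -> 8 nonzero

Answer: 8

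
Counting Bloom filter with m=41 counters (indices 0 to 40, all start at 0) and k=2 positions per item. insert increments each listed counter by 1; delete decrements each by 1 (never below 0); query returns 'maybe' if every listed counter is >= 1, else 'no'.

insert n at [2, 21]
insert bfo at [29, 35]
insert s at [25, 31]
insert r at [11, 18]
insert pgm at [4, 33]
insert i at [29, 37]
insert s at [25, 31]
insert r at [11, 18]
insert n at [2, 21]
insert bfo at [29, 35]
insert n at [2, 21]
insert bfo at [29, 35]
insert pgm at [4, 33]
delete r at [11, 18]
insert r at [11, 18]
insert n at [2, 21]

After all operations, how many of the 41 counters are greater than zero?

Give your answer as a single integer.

Answer: 11

Derivation:
Step 1: insert n at [2, 21] -> counters=[0,0,1,0,0,0,0,0,0,0,0,0,0,0,0,0,0,0,0,0,0,1,0,0,0,0,0,0,0,0,0,0,0,0,0,0,0,0,0,0,0]
Step 2: insert bfo at [29, 35] -> counters=[0,0,1,0,0,0,0,0,0,0,0,0,0,0,0,0,0,0,0,0,0,1,0,0,0,0,0,0,0,1,0,0,0,0,0,1,0,0,0,0,0]
Step 3: insert s at [25, 31] -> counters=[0,0,1,0,0,0,0,0,0,0,0,0,0,0,0,0,0,0,0,0,0,1,0,0,0,1,0,0,0,1,0,1,0,0,0,1,0,0,0,0,0]
Step 4: insert r at [11, 18] -> counters=[0,0,1,0,0,0,0,0,0,0,0,1,0,0,0,0,0,0,1,0,0,1,0,0,0,1,0,0,0,1,0,1,0,0,0,1,0,0,0,0,0]
Step 5: insert pgm at [4, 33] -> counters=[0,0,1,0,1,0,0,0,0,0,0,1,0,0,0,0,0,0,1,0,0,1,0,0,0,1,0,0,0,1,0,1,0,1,0,1,0,0,0,0,0]
Step 6: insert i at [29, 37] -> counters=[0,0,1,0,1,0,0,0,0,0,0,1,0,0,0,0,0,0,1,0,0,1,0,0,0,1,0,0,0,2,0,1,0,1,0,1,0,1,0,0,0]
Step 7: insert s at [25, 31] -> counters=[0,0,1,0,1,0,0,0,0,0,0,1,0,0,0,0,0,0,1,0,0,1,0,0,0,2,0,0,0,2,0,2,0,1,0,1,0,1,0,0,0]
Step 8: insert r at [11, 18] -> counters=[0,0,1,0,1,0,0,0,0,0,0,2,0,0,0,0,0,0,2,0,0,1,0,0,0,2,0,0,0,2,0,2,0,1,0,1,0,1,0,0,0]
Step 9: insert n at [2, 21] -> counters=[0,0,2,0,1,0,0,0,0,0,0,2,0,0,0,0,0,0,2,0,0,2,0,0,0,2,0,0,0,2,0,2,0,1,0,1,0,1,0,0,0]
Step 10: insert bfo at [29, 35] -> counters=[0,0,2,0,1,0,0,0,0,0,0,2,0,0,0,0,0,0,2,0,0,2,0,0,0,2,0,0,0,3,0,2,0,1,0,2,0,1,0,0,0]
Step 11: insert n at [2, 21] -> counters=[0,0,3,0,1,0,0,0,0,0,0,2,0,0,0,0,0,0,2,0,0,3,0,0,0,2,0,0,0,3,0,2,0,1,0,2,0,1,0,0,0]
Step 12: insert bfo at [29, 35] -> counters=[0,0,3,0,1,0,0,0,0,0,0,2,0,0,0,0,0,0,2,0,0,3,0,0,0,2,0,0,0,4,0,2,0,1,0,3,0,1,0,0,0]
Step 13: insert pgm at [4, 33] -> counters=[0,0,3,0,2,0,0,0,0,0,0,2,0,0,0,0,0,0,2,0,0,3,0,0,0,2,0,0,0,4,0,2,0,2,0,3,0,1,0,0,0]
Step 14: delete r at [11, 18] -> counters=[0,0,3,0,2,0,0,0,0,0,0,1,0,0,0,0,0,0,1,0,0,3,0,0,0,2,0,0,0,4,0,2,0,2,0,3,0,1,0,0,0]
Step 15: insert r at [11, 18] -> counters=[0,0,3,0,2,0,0,0,0,0,0,2,0,0,0,0,0,0,2,0,0,3,0,0,0,2,0,0,0,4,0,2,0,2,0,3,0,1,0,0,0]
Step 16: insert n at [2, 21] -> counters=[0,0,4,0,2,0,0,0,0,0,0,2,0,0,0,0,0,0,2,0,0,4,0,0,0,2,0,0,0,4,0,2,0,2,0,3,0,1,0,0,0]
Final counters=[0,0,4,0,2,0,0,0,0,0,0,2,0,0,0,0,0,0,2,0,0,4,0,0,0,2,0,0,0,4,0,2,0,2,0,3,0,1,0,0,0] -> 11 nonzero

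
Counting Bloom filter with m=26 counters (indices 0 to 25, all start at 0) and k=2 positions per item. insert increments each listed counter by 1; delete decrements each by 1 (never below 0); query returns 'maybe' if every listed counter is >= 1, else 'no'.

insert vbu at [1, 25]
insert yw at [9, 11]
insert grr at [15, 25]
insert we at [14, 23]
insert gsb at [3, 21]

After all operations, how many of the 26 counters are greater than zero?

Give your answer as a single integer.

Answer: 9

Derivation:
Step 1: insert vbu at [1, 25] -> counters=[0,1,0,0,0,0,0,0,0,0,0,0,0,0,0,0,0,0,0,0,0,0,0,0,0,1]
Step 2: insert yw at [9, 11] -> counters=[0,1,0,0,0,0,0,0,0,1,0,1,0,0,0,0,0,0,0,0,0,0,0,0,0,1]
Step 3: insert grr at [15, 25] -> counters=[0,1,0,0,0,0,0,0,0,1,0,1,0,0,0,1,0,0,0,0,0,0,0,0,0,2]
Step 4: insert we at [14, 23] -> counters=[0,1,0,0,0,0,0,0,0,1,0,1,0,0,1,1,0,0,0,0,0,0,0,1,0,2]
Step 5: insert gsb at [3, 21] -> counters=[0,1,0,1,0,0,0,0,0,1,0,1,0,0,1,1,0,0,0,0,0,1,0,1,0,2]
Final counters=[0,1,0,1,0,0,0,0,0,1,0,1,0,0,1,1,0,0,0,0,0,1,0,1,0,2] -> 9 nonzero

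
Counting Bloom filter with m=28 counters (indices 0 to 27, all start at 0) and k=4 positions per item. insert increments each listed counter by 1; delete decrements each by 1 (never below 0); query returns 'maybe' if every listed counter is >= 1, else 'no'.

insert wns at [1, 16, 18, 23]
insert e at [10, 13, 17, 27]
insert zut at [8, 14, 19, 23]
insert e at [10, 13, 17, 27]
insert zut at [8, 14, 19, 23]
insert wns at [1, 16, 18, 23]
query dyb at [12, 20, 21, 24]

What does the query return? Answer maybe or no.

Step 1: insert wns at [1, 16, 18, 23] -> counters=[0,1,0,0,0,0,0,0,0,0,0,0,0,0,0,0,1,0,1,0,0,0,0,1,0,0,0,0]
Step 2: insert e at [10, 13, 17, 27] -> counters=[0,1,0,0,0,0,0,0,0,0,1,0,0,1,0,0,1,1,1,0,0,0,0,1,0,0,0,1]
Step 3: insert zut at [8, 14, 19, 23] -> counters=[0,1,0,0,0,0,0,0,1,0,1,0,0,1,1,0,1,1,1,1,0,0,0,2,0,0,0,1]
Step 4: insert e at [10, 13, 17, 27] -> counters=[0,1,0,0,0,0,0,0,1,0,2,0,0,2,1,0,1,2,1,1,0,0,0,2,0,0,0,2]
Step 5: insert zut at [8, 14, 19, 23] -> counters=[0,1,0,0,0,0,0,0,2,0,2,0,0,2,2,0,1,2,1,2,0,0,0,3,0,0,0,2]
Step 6: insert wns at [1, 16, 18, 23] -> counters=[0,2,0,0,0,0,0,0,2,0,2,0,0,2,2,0,2,2,2,2,0,0,0,4,0,0,0,2]
Query dyb: check counters[12]=0 counters[20]=0 counters[21]=0 counters[24]=0 -> no

Answer: no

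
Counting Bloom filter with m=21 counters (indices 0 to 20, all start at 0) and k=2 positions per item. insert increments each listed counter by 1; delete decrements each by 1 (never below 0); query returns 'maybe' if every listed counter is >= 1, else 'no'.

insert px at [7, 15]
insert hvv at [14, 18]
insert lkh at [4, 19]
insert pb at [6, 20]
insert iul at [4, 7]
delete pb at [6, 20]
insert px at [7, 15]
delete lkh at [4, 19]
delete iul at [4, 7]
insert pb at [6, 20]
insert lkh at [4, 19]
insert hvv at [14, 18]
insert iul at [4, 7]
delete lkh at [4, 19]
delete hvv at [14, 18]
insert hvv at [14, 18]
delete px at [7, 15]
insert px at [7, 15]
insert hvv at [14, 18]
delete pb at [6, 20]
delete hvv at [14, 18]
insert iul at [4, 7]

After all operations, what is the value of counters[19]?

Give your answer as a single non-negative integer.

Step 1: insert px at [7, 15] -> counters=[0,0,0,0,0,0,0,1,0,0,0,0,0,0,0,1,0,0,0,0,0]
Step 2: insert hvv at [14, 18] -> counters=[0,0,0,0,0,0,0,1,0,0,0,0,0,0,1,1,0,0,1,0,0]
Step 3: insert lkh at [4, 19] -> counters=[0,0,0,0,1,0,0,1,0,0,0,0,0,0,1,1,0,0,1,1,0]
Step 4: insert pb at [6, 20] -> counters=[0,0,0,0,1,0,1,1,0,0,0,0,0,0,1,1,0,0,1,1,1]
Step 5: insert iul at [4, 7] -> counters=[0,0,0,0,2,0,1,2,0,0,0,0,0,0,1,1,0,0,1,1,1]
Step 6: delete pb at [6, 20] -> counters=[0,0,0,0,2,0,0,2,0,0,0,0,0,0,1,1,0,0,1,1,0]
Step 7: insert px at [7, 15] -> counters=[0,0,0,0,2,0,0,3,0,0,0,0,0,0,1,2,0,0,1,1,0]
Step 8: delete lkh at [4, 19] -> counters=[0,0,0,0,1,0,0,3,0,0,0,0,0,0,1,2,0,0,1,0,0]
Step 9: delete iul at [4, 7] -> counters=[0,0,0,0,0,0,0,2,0,0,0,0,0,0,1,2,0,0,1,0,0]
Step 10: insert pb at [6, 20] -> counters=[0,0,0,0,0,0,1,2,0,0,0,0,0,0,1,2,0,0,1,0,1]
Step 11: insert lkh at [4, 19] -> counters=[0,0,0,0,1,0,1,2,0,0,0,0,0,0,1,2,0,0,1,1,1]
Step 12: insert hvv at [14, 18] -> counters=[0,0,0,0,1,0,1,2,0,0,0,0,0,0,2,2,0,0,2,1,1]
Step 13: insert iul at [4, 7] -> counters=[0,0,0,0,2,0,1,3,0,0,0,0,0,0,2,2,0,0,2,1,1]
Step 14: delete lkh at [4, 19] -> counters=[0,0,0,0,1,0,1,3,0,0,0,0,0,0,2,2,0,0,2,0,1]
Step 15: delete hvv at [14, 18] -> counters=[0,0,0,0,1,0,1,3,0,0,0,0,0,0,1,2,0,0,1,0,1]
Step 16: insert hvv at [14, 18] -> counters=[0,0,0,0,1,0,1,3,0,0,0,0,0,0,2,2,0,0,2,0,1]
Step 17: delete px at [7, 15] -> counters=[0,0,0,0,1,0,1,2,0,0,0,0,0,0,2,1,0,0,2,0,1]
Step 18: insert px at [7, 15] -> counters=[0,0,0,0,1,0,1,3,0,0,0,0,0,0,2,2,0,0,2,0,1]
Step 19: insert hvv at [14, 18] -> counters=[0,0,0,0,1,0,1,3,0,0,0,0,0,0,3,2,0,0,3,0,1]
Step 20: delete pb at [6, 20] -> counters=[0,0,0,0,1,0,0,3,0,0,0,0,0,0,3,2,0,0,3,0,0]
Step 21: delete hvv at [14, 18] -> counters=[0,0,0,0,1,0,0,3,0,0,0,0,0,0,2,2,0,0,2,0,0]
Step 22: insert iul at [4, 7] -> counters=[0,0,0,0,2,0,0,4,0,0,0,0,0,0,2,2,0,0,2,0,0]
Final counters=[0,0,0,0,2,0,0,4,0,0,0,0,0,0,2,2,0,0,2,0,0] -> counters[19]=0

Answer: 0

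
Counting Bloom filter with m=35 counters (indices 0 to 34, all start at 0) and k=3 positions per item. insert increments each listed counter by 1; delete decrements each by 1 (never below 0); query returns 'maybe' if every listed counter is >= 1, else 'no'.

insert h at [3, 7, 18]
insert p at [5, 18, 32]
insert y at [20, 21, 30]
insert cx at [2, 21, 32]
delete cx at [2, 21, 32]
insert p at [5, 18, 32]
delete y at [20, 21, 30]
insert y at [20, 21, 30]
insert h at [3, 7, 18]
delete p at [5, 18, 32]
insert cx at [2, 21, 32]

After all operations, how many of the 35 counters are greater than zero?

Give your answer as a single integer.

Answer: 9

Derivation:
Step 1: insert h at [3, 7, 18] -> counters=[0,0,0,1,0,0,0,1,0,0,0,0,0,0,0,0,0,0,1,0,0,0,0,0,0,0,0,0,0,0,0,0,0,0,0]
Step 2: insert p at [5, 18, 32] -> counters=[0,0,0,1,0,1,0,1,0,0,0,0,0,0,0,0,0,0,2,0,0,0,0,0,0,0,0,0,0,0,0,0,1,0,0]
Step 3: insert y at [20, 21, 30] -> counters=[0,0,0,1,0,1,0,1,0,0,0,0,0,0,0,0,0,0,2,0,1,1,0,0,0,0,0,0,0,0,1,0,1,0,0]
Step 4: insert cx at [2, 21, 32] -> counters=[0,0,1,1,0,1,0,1,0,0,0,0,0,0,0,0,0,0,2,0,1,2,0,0,0,0,0,0,0,0,1,0,2,0,0]
Step 5: delete cx at [2, 21, 32] -> counters=[0,0,0,1,0,1,0,1,0,0,0,0,0,0,0,0,0,0,2,0,1,1,0,0,0,0,0,0,0,0,1,0,1,0,0]
Step 6: insert p at [5, 18, 32] -> counters=[0,0,0,1,0,2,0,1,0,0,0,0,0,0,0,0,0,0,3,0,1,1,0,0,0,0,0,0,0,0,1,0,2,0,0]
Step 7: delete y at [20, 21, 30] -> counters=[0,0,0,1,0,2,0,1,0,0,0,0,0,0,0,0,0,0,3,0,0,0,0,0,0,0,0,0,0,0,0,0,2,0,0]
Step 8: insert y at [20, 21, 30] -> counters=[0,0,0,1,0,2,0,1,0,0,0,0,0,0,0,0,0,0,3,0,1,1,0,0,0,0,0,0,0,0,1,0,2,0,0]
Step 9: insert h at [3, 7, 18] -> counters=[0,0,0,2,0,2,0,2,0,0,0,0,0,0,0,0,0,0,4,0,1,1,0,0,0,0,0,0,0,0,1,0,2,0,0]
Step 10: delete p at [5, 18, 32] -> counters=[0,0,0,2,0,1,0,2,0,0,0,0,0,0,0,0,0,0,3,0,1,1,0,0,0,0,0,0,0,0,1,0,1,0,0]
Step 11: insert cx at [2, 21, 32] -> counters=[0,0,1,2,0,1,0,2,0,0,0,0,0,0,0,0,0,0,3,0,1,2,0,0,0,0,0,0,0,0,1,0,2,0,0]
Final counters=[0,0,1,2,0,1,0,2,0,0,0,0,0,0,0,0,0,0,3,0,1,2,0,0,0,0,0,0,0,0,1,0,2,0,0] -> 9 nonzero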